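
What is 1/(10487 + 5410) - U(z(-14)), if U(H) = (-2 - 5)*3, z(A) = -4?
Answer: 333838/15897 ≈ 21.000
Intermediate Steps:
U(H) = -21 (U(H) = -7*3 = -21)
1/(10487 + 5410) - U(z(-14)) = 1/(10487 + 5410) - 1*(-21) = 1/15897 + 21 = 333838/15897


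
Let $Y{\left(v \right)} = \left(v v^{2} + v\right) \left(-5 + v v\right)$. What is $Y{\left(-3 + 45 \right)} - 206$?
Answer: $130394464$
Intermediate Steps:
$Y{\left(v \right)} = \left(-5 + v^{2}\right) \left(v + v^{3}\right)$ ($Y{\left(v \right)} = \left(v^{3} + v\right) \left(-5 + v^{2}\right) = \left(v + v^{3}\right) \left(-5 + v^{2}\right) = \left(-5 + v^{2}\right) \left(v + v^{3}\right)$)
$Y{\left(-3 + 45 \right)} - 206 = \left(-3 + 45\right) \left(-5 + \left(-3 + 45\right)^{4} - 4 \left(-3 + 45\right)^{2}\right) - 206 = 42 \left(-5 + 42^{4} - 4 \cdot 42^{2}\right) - 206 = 42 \left(-5 + 3111696 - 7056\right) - 206 = 42 \cdot 3104635 - 206 = 130394670 - 206 = 130394464$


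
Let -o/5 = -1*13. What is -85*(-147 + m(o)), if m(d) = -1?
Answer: 12580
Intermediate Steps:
o = 65 (o = -(-5)*13 = -5*(-13) = 65)
-85*(-147 + m(o)) = -85*(-147 - 1) = -85*(-148) = 12580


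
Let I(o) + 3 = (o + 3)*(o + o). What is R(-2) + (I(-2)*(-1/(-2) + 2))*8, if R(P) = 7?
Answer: -133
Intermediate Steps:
I(o) = -3 + 2*o*(3 + o) (I(o) = -3 + (o + 3)*(o + o) = -3 + (3 + o)*(2*o) = -3 + 2*o*(3 + o))
R(-2) + (I(-2)*(-1/(-2) + 2))*8 = 7 + ((-3 + 2*(-2)**2 + 6*(-2))*(-1/(-2) + 2))*8 = 7 + ((-3 + 2*4 - 12)*(-1*(-1/2) + 2))*8 = 7 + ((-3 + 8 - 12)*(1/2 + 2))*8 = 7 - 7*5/2*8 = 7 - 35/2*8 = 7 - 140 = -133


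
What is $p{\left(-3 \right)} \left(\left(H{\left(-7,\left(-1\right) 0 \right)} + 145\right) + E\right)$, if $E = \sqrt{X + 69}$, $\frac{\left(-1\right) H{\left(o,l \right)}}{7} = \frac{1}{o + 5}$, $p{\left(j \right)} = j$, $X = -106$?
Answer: $- \frac{891}{2} - 3 i \sqrt{37} \approx -445.5 - 18.248 i$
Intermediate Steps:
$H{\left(o,l \right)} = - \frac{7}{5 + o}$ ($H{\left(o,l \right)} = - \frac{7}{o + 5} = - \frac{7}{5 + o}$)
$E = i \sqrt{37}$ ($E = \sqrt{-106 + 69} = \sqrt{-37} = i \sqrt{37} \approx 6.0828 i$)
$p{\left(-3 \right)} \left(\left(H{\left(-7,\left(-1\right) 0 \right)} + 145\right) + E\right) = - 3 \left(\left(- \frac{7}{5 - 7} + 145\right) + i \sqrt{37}\right) = - 3 \left(\left(- \frac{7}{-2} + 145\right) + i \sqrt{37}\right) = - 3 \left(\left(\left(-7\right) \left(- \frac{1}{2}\right) + 145\right) + i \sqrt{37}\right) = - 3 \left(\left(\frac{7}{2} + 145\right) + i \sqrt{37}\right) = - 3 \left(\frac{297}{2} + i \sqrt{37}\right) = - \frac{891}{2} - 3 i \sqrt{37}$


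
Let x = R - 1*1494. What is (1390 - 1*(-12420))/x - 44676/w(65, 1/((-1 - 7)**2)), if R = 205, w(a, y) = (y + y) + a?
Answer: -1871534258/2682409 ≈ -697.71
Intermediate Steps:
w(a, y) = a + 2*y (w(a, y) = 2*y + a = a + 2*y)
x = -1289 (x = 205 - 1*1494 = 205 - 1494 = -1289)
(1390 - 1*(-12420))/x - 44676/w(65, 1/((-1 - 7)**2)) = (1390 - 1*(-12420))/(-1289) - 44676/(65 + 2/((-1 - 7)**2)) = (1390 + 12420)*(-1/1289) - 44676/(65 + 2/((-8)**2)) = 13810*(-1/1289) - 44676/(65 + 2/64) = -13810/1289 - 44676/(65 + 2*(1/64)) = -13810/1289 - 44676/(65 + 1/32) = -13810/1289 - 44676/2081/32 = -13810/1289 - 44676*32/2081 = -13810/1289 - 1429632/2081 = -1871534258/2682409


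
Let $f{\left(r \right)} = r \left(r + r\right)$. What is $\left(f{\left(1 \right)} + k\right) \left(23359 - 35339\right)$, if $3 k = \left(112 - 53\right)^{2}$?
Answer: $- \frac{41774260}{3} \approx -1.3925 \cdot 10^{7}$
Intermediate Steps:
$k = \frac{3481}{3}$ ($k = \frac{\left(112 - 53\right)^{2}}{3} = \frac{59^{2}}{3} = \frac{1}{3} \cdot 3481 = \frac{3481}{3} \approx 1160.3$)
$f{\left(r \right)} = 2 r^{2}$ ($f{\left(r \right)} = r 2 r = 2 r^{2}$)
$\left(f{\left(1 \right)} + k\right) \left(23359 - 35339\right) = \left(2 \cdot 1^{2} + \frac{3481}{3}\right) \left(23359 - 35339\right) = \left(2 \cdot 1 + \frac{3481}{3}\right) \left(-11980\right) = \left(2 + \frac{3481}{3}\right) \left(-11980\right) = \frac{3487}{3} \left(-11980\right) = - \frac{41774260}{3}$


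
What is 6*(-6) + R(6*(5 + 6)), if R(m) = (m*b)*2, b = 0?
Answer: -36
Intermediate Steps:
R(m) = 0 (R(m) = (m*0)*2 = 0*2 = 0)
6*(-6) + R(6*(5 + 6)) = 6*(-6) + 0 = -36 + 0 = -36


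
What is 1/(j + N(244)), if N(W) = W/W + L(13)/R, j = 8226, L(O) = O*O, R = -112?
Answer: 112/921255 ≈ 0.00012157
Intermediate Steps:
L(O) = O**2
N(W) = -57/112 (N(W) = W/W + 13**2/(-112) = 1 + 169*(-1/112) = 1 - 169/112 = -57/112)
1/(j + N(244)) = 1/(8226 - 57/112) = 1/(921255/112) = 112/921255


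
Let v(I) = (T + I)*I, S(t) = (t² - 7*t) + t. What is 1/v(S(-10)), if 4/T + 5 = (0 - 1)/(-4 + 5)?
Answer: 3/76480 ≈ 3.9226e-5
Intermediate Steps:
T = -⅔ (T = 4/(-5 + (0 - 1)/(-4 + 5)) = 4/(-5 - 1/1) = 4/(-5 - 1*1) = 4/(-5 - 1) = 4/(-6) = 4*(-⅙) = -⅔ ≈ -0.66667)
S(t) = t² - 6*t
v(I) = I*(-⅔ + I) (v(I) = (-⅔ + I)*I = I*(-⅔ + I))
1/v(S(-10)) = 1/((-10*(-6 - 10))*(-2 + 3*(-10*(-6 - 10)))/3) = 1/((-10*(-16))*(-2 + 3*(-10*(-16)))/3) = 1/((⅓)*160*(-2 + 3*160)) = 1/((⅓)*160*(-2 + 480)) = 1/((⅓)*160*478) = 1/(76480/3) = 3/76480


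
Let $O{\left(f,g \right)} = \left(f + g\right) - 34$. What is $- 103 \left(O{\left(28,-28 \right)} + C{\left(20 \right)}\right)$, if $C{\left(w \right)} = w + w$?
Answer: $-618$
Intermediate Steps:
$C{\left(w \right)} = 2 w$
$O{\left(f,g \right)} = -34 + f + g$
$- 103 \left(O{\left(28,-28 \right)} + C{\left(20 \right)}\right) = - 103 \left(\left(-34 + 28 - 28\right) + 2 \cdot 20\right) = - 103 \left(-34 + 40\right) = \left(-103\right) 6 = -618$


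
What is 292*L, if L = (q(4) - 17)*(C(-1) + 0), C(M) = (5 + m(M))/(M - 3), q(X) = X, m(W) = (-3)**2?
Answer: 13286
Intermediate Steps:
m(W) = 9
C(M) = 14/(-3 + M) (C(M) = (5 + 9)/(M - 3) = 14/(-3 + M))
L = 91/2 (L = (4 - 17)*(14/(-3 - 1) + 0) = -13*(14/(-4) + 0) = -13*(14*(-1/4) + 0) = -13*(-7/2 + 0) = -13*(-7/2) = 91/2 ≈ 45.500)
292*L = 292*(91/2) = 13286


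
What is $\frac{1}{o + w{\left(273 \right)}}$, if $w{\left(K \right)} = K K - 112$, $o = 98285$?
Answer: $\frac{1}{172702} \approx 5.7903 \cdot 10^{-6}$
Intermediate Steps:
$w{\left(K \right)} = -112 + K^{2}$ ($w{\left(K \right)} = K^{2} - 112 = -112 + K^{2}$)
$\frac{1}{o + w{\left(273 \right)}} = \frac{1}{98285 - \left(112 - 273^{2}\right)} = \frac{1}{98285 + \left(-112 + 74529\right)} = \frac{1}{98285 + 74417} = \frac{1}{172702}$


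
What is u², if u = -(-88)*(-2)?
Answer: 30976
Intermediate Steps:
u = -176 (u = -22*8 = -176)
u² = (-176)² = 30976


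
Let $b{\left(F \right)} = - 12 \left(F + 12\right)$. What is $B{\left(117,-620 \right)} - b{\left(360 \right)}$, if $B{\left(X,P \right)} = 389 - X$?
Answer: $4736$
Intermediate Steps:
$b{\left(F \right)} = -144 - 12 F$ ($b{\left(F \right)} = - 12 \left(12 + F\right) = -144 - 12 F$)
$B{\left(117,-620 \right)} - b{\left(360 \right)} = \left(389 - 117\right) - \left(-144 - 4320\right) = 272 - -4464 = 272 + 4464 = 4736$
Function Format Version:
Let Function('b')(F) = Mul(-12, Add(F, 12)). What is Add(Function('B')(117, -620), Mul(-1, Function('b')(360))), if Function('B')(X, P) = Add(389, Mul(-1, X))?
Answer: 4736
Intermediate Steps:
Function('b')(F) = Add(-144, Mul(-12, F)) (Function('b')(F) = Mul(-12, Add(12, F)) = Add(-144, Mul(-12, F)))
Add(Function('B')(117, -620), Mul(-1, Function('b')(360))) = Add(Add(389, Mul(-1, 117)), Mul(-1, Add(-144, Mul(-12, 360)))) = Add(Add(389, -117), Mul(-1, Add(-144, -4320))) = Add(272, Mul(-1, -4464)) = Add(272, 4464) = 4736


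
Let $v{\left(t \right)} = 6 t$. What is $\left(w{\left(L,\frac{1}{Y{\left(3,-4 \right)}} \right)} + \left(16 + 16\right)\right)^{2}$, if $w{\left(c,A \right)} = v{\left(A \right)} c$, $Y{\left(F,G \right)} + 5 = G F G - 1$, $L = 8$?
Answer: $\frac{53824}{49} \approx 1098.4$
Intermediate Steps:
$Y{\left(F,G \right)} = -6 + F G^{2}$ ($Y{\left(F,G \right)} = -5 + \left(G F G - 1\right) = -5 + \left(F G G - 1\right) = -5 + \left(F G^{2} - 1\right) = -5 + \left(-1 + F G^{2}\right) = -6 + F G^{2}$)
$w{\left(c,A \right)} = 6 A c$
$\left(w{\left(L,\frac{1}{Y{\left(3,-4 \right)}} \right)} + \left(16 + 16\right)\right)^{2} = \left(6 \frac{1}{-6 + 3 \left(-4\right)^{2}} \cdot 8 + \left(16 + 16\right)\right)^{2} = \left(6 \frac{1}{-6 + 3 \cdot 16} \cdot 8 + 32\right)^{2} = \left(6 \frac{1}{-6 + 48} \cdot 8 + 32\right)^{2} = \left(6 \cdot \frac{1}{42} \cdot 8 + 32\right)^{2} = \left(\frac{8}{7} + 32\right)^{2} = \left(\frac{232}{7}\right)^{2} = \frac{53824}{49}$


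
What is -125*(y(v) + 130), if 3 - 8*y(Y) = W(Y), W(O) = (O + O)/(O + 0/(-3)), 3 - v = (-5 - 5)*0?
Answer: -130125/8 ≈ -16266.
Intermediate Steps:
v = 3 (v = 3 - (-5 - 5)*0 = 3 - (-10)*0 = 3 - 1*0 = 3 + 0 = 3)
W(O) = 2 (W(O) = (2*O)/(O + 0*(-1/3)) = (2*O)/(O + 0) = (2*O)/O = 2)
y(Y) = 1/8 (y(Y) = 3/8 - 1/8*2 = 3/8 - 1/4 = 1/8)
-125*(y(v) + 130) = -125*(1/8 + 130) = -125*1041/8 = -130125/8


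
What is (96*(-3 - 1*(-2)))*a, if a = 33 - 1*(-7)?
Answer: -3840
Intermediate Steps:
a = 40 (a = 33 + 7 = 40)
(96*(-3 - 1*(-2)))*a = (96*(-3 - 1*(-2)))*40 = (96*(-3 + 2))*40 = (96*(-1))*40 = -96*40 = -3840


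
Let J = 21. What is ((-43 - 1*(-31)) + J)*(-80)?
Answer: -720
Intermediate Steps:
((-43 - 1*(-31)) + J)*(-80) = ((-43 - 1*(-31)) + 21)*(-80) = ((-43 + 31) + 21)*(-80) = (-12 + 21)*(-80) = 9*(-80) = -720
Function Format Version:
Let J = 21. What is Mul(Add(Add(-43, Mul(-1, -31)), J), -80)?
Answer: -720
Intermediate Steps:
Mul(Add(Add(-43, Mul(-1, -31)), J), -80) = Mul(Add(Add(-43, Mul(-1, -31)), 21), -80) = Mul(Add(Add(-43, 31), 21), -80) = Mul(Add(-12, 21), -80) = Mul(9, -80) = -720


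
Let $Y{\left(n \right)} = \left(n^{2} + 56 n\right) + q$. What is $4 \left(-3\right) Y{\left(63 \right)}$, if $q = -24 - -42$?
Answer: $-90180$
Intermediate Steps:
$q = 18$ ($q = -24 + 42 = 18$)
$Y{\left(n \right)} = 18 + n^{2} + 56 n$ ($Y{\left(n \right)} = \left(n^{2} + 56 n\right) + 18 = 18 + n^{2} + 56 n$)
$4 \left(-3\right) Y{\left(63 \right)} = 4 \left(-3\right) \left(18 + 63^{2} + 56 \cdot 63\right) = - 12 \left(18 + 3969 + 3528\right) = \left(-12\right) 7515 = -90180$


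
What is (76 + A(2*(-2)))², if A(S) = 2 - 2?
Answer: 5776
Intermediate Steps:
A(S) = 0
(76 + A(2*(-2)))² = (76 + 0)² = 76² = 5776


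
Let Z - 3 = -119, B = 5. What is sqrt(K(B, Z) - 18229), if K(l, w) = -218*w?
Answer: sqrt(7059) ≈ 84.018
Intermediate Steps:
Z = -116 (Z = 3 - 119 = -116)
sqrt(K(B, Z) - 18229) = sqrt(-218*(-116) - 18229) = sqrt(25288 - 18229) = sqrt(7059)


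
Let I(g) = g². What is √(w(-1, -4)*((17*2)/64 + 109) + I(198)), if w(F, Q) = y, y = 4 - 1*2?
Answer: √630769/4 ≈ 198.55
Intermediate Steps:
y = 2 (y = 4 - 2 = 2)
w(F, Q) = 2
√(w(-1, -4)*((17*2)/64 + 109) + I(198)) = √(2*((17*2)/64 + 109) + 198²) = √(2*(34*(1/64) + 109) + 39204) = √(2*(17/32 + 109) + 39204) = √(2*(3505/32) + 39204) = √(3505/16 + 39204) = √(630769/16) = √630769/4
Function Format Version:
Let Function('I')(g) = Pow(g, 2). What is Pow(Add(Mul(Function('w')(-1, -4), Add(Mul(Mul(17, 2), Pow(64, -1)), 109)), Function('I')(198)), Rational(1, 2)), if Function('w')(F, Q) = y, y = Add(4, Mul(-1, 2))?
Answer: Mul(Rational(1, 4), Pow(630769, Rational(1, 2))) ≈ 198.55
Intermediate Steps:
y = 2 (y = Add(4, -2) = 2)
Function('w')(F, Q) = 2
Pow(Add(Mul(Function('w')(-1, -4), Add(Mul(Mul(17, 2), Pow(64, -1)), 109)), Function('I')(198)), Rational(1, 2)) = Pow(Add(Mul(2, Add(Mul(Mul(17, 2), Pow(64, -1)), 109)), Pow(198, 2)), Rational(1, 2)) = Pow(Add(Mul(2, Add(Mul(34, Rational(1, 64)), 109)), 39204), Rational(1, 2)) = Pow(Add(Mul(2, Add(Rational(17, 32), 109)), 39204), Rational(1, 2)) = Pow(Add(Mul(2, Rational(3505, 32)), 39204), Rational(1, 2)) = Pow(Add(Rational(3505, 16), 39204), Rational(1, 2)) = Pow(Rational(630769, 16), Rational(1, 2)) = Mul(Rational(1, 4), Pow(630769, Rational(1, 2)))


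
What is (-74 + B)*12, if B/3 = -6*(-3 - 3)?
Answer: 408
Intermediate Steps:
B = 108 (B = 3*(-6*(-3 - 3)) = 3*(-6*(-6)) = 3*36 = 108)
(-74 + B)*12 = (-74 + 108)*12 = 34*12 = 408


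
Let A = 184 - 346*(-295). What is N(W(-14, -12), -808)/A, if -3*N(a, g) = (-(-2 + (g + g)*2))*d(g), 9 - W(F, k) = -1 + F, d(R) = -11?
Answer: 5929/51127 ≈ 0.11597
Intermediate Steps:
W(F, k) = 10 - F (W(F, k) = 9 - (-1 + F) = 9 + (1 - F) = 10 - F)
A = 102254 (A = 184 + 102070 = 102254)
N(a, g) = 22/3 - 44*g/3 (N(a, g) = -(-(-2 + (g + g)*2))*(-11)/3 = -(-(-2 + (2*g)*2))*(-11)/3 = -(-(-2 + 4*g))*(-11)/3 = -(2 - 4*g)*(-11)/3 = -(-22 + 44*g)/3 = 22/3 - 44*g/3)
N(W(-14, -12), -808)/A = (22/3 - 44/3*(-808))/102254 = (22/3 + 35552/3)*(1/102254) = 11858*(1/102254) = 5929/51127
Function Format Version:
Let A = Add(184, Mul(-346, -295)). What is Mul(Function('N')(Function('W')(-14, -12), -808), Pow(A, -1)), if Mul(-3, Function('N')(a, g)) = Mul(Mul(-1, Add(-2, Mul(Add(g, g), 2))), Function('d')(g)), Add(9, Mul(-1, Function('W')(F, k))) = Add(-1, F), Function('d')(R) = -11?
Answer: Rational(5929, 51127) ≈ 0.11597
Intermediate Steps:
Function('W')(F, k) = Add(10, Mul(-1, F)) (Function('W')(F, k) = Add(9, Mul(-1, Add(-1, F))) = Add(9, Add(1, Mul(-1, F))) = Add(10, Mul(-1, F)))
A = 102254 (A = Add(184, 102070) = 102254)
Function('N')(a, g) = Add(Rational(22, 3), Mul(Rational(-44, 3), g)) (Function('N')(a, g) = Mul(Rational(-1, 3), Mul(Mul(-1, Add(-2, Mul(Add(g, g), 2))), -11)) = Mul(Rational(-1, 3), Mul(Mul(-1, Add(-2, Mul(Mul(2, g), 2))), -11)) = Mul(Rational(-1, 3), Mul(Mul(-1, Add(-2, Mul(4, g))), -11)) = Mul(Rational(-1, 3), Mul(Add(2, Mul(-4, g)), -11)) = Mul(Rational(-1, 3), Add(-22, Mul(44, g))) = Add(Rational(22, 3), Mul(Rational(-44, 3), g)))
Mul(Function('N')(Function('W')(-14, -12), -808), Pow(A, -1)) = Mul(Add(Rational(22, 3), Mul(Rational(-44, 3), -808)), Pow(102254, -1)) = Mul(Add(Rational(22, 3), Rational(35552, 3)), Rational(1, 102254)) = Mul(11858, Rational(1, 102254)) = Rational(5929, 51127)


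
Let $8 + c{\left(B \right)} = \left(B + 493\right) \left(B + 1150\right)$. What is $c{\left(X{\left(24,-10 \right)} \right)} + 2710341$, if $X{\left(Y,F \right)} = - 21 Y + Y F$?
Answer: $2608427$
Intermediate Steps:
$X{\left(Y,F \right)} = - 21 Y + F Y$
$c{\left(B \right)} = -8 + \left(493 + B\right) \left(1150 + B\right)$ ($c{\left(B \right)} = -8 + \left(B + 493\right) \left(B + 1150\right) = -8 + \left(493 + B\right) \left(1150 + B\right)$)
$c{\left(X{\left(24,-10 \right)} \right)} + 2710341 = \left(566942 + \left(24 \left(-21 - 10\right)\right)^{2} + 1643 \cdot 24 \left(-21 - 10\right)\right) + 2710341 = \left(566942 + \left(24 \left(-31\right)\right)^{2} + 1643 \cdot 24 \left(-31\right)\right) + 2710341 = \left(566942 + \left(-744\right)^{2} + 1643 \left(-744\right)\right) + 2710341 = \left(566942 + 553536 - 1222392\right) + 2710341 = -101914 + 2710341 = 2608427$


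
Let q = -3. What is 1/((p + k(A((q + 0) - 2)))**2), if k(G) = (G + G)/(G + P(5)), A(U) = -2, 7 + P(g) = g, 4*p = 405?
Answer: 16/167281 ≈ 9.5647e-5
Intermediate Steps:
p = 405/4 (p = (1/4)*405 = 405/4 ≈ 101.25)
P(g) = -7 + g
k(G) = 2*G/(-2 + G) (k(G) = (G + G)/(G + (-7 + 5)) = (2*G)/(G - 2) = (2*G)/(-2 + G) = 2*G/(-2 + G))
1/((p + k(A((q + 0) - 2)))**2) = 1/((405/4 + 2*(-2)/(-2 - 2))**2) = 1/((405/4 + 2*(-2)/(-4))**2) = 1/((405/4 + 2*(-2)*(-1/4))**2) = 1/((405/4 + 1)**2) = 1/((409/4)**2) = 1/(167281/16) = 16/167281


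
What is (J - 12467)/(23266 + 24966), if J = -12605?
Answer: -3134/6029 ≈ -0.51982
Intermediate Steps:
(J - 12467)/(23266 + 24966) = (-12605 - 12467)/(23266 + 24966) = -25072/48232 = -25072*1/48232 = -3134/6029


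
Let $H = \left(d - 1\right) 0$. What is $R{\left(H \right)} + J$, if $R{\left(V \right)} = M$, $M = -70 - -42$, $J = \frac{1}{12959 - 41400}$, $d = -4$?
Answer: $- \frac{796349}{28441} \approx -28.0$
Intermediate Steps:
$J = - \frac{1}{28441}$ ($J = \frac{1}{-28441} = - \frac{1}{28441} \approx -3.5161 \cdot 10^{-5}$)
$H = 0$ ($H = \left(-4 - 1\right) 0 = \left(-5\right) 0 = 0$)
$M = -28$ ($M = -70 + 42 = -28$)
$R{\left(V \right)} = -28$
$R{\left(H \right)} + J = -28 - \frac{1}{28441} = - \frac{796349}{28441}$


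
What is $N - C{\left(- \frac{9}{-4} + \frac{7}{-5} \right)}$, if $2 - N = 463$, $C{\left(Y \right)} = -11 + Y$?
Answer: $- \frac{9017}{20} \approx -450.85$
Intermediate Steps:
$N = -461$ ($N = 2 - 463 = -461$)
$N - C{\left(- \frac{9}{-4} + \frac{7}{-5} \right)} = -461 - \left(-11 + \left(- \frac{9}{-4} + \frac{7}{-5}\right)\right) = -461 - \left(-11 + \left(\left(-9\right) \left(- \frac{1}{4}\right) + 7 \left(- \frac{1}{5}\right)\right)\right) = -461 - \left(-11 + \left(\frac{9}{4} - \frac{7}{5}\right)\right) = -461 - \left(-11 + \frac{17}{20}\right) = -461 - - \frac{203}{20} = -461 + \frac{203}{20} = - \frac{9017}{20}$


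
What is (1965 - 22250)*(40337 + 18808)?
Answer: -1199756325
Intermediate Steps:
(1965 - 22250)*(40337 + 18808) = -20285*59145 = -1199756325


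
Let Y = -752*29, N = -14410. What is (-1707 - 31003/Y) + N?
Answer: -351448533/21808 ≈ -16116.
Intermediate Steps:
Y = -21808
(-1707 - 31003/Y) + N = (-1707 - 31003/(-21808)) - 14410 = (-1707 - 31003*(-1/21808)) - 14410 = (-1707 + 31003/21808) - 14410 = -37195253/21808 - 14410 = -351448533/21808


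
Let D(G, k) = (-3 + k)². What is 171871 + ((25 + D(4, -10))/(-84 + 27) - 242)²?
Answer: 754073023/3249 ≈ 2.3209e+5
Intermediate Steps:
171871 + ((25 + D(4, -10))/(-84 + 27) - 242)² = 171871 + ((25 + (-3 - 10)²)/(-84 + 27) - 242)² = 171871 + ((25 + (-13)²)/(-57) - 242)² = 171871 + ((25 + 169)*(-1/57) - 242)² = 171871 + (194*(-1/57) - 242)² = 171871 + (-194/57 - 242)² = 171871 + (-13988/57)² = 171871 + 195664144/3249 = 754073023/3249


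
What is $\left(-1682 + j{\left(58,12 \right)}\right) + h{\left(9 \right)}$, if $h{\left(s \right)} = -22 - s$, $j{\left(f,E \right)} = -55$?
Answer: $-1768$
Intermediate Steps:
$\left(-1682 + j{\left(58,12 \right)}\right) + h{\left(9 \right)} = \left(-1682 - 55\right) - 31 = -1737 - 31 = -1768$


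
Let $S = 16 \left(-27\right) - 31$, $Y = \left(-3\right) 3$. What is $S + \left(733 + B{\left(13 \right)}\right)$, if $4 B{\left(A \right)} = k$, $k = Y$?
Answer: $\frac{1071}{4} \approx 267.75$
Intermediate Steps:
$Y = -9$
$k = -9$
$B{\left(A \right)} = - \frac{9}{4}$ ($B{\left(A \right)} = \frac{1}{4} \left(-9\right) = - \frac{9}{4}$)
$S = -463$ ($S = -432 - 31 = -463$)
$S + \left(733 + B{\left(13 \right)}\right) = -463 + \left(733 - \frac{9}{4}\right) = -463 + \frac{2923}{4} = \frac{1071}{4}$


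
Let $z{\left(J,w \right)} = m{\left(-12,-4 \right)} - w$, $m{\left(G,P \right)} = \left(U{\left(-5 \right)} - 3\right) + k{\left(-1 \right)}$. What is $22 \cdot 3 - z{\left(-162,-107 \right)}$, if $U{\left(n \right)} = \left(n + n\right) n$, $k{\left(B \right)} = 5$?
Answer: $-93$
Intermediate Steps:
$U{\left(n \right)} = 2 n^{2}$ ($U{\left(n \right)} = 2 n n = 2 n^{2}$)
$m{\left(G,P \right)} = 52$ ($m{\left(G,P \right)} = \left(2 \left(-5\right)^{2} - 3\right) + 5 = \left(2 \cdot 25 - 3\right) + 5 = \left(50 - 3\right) + 5 = 47 + 5 = 52$)
$z{\left(J,w \right)} = 52 - w$
$22 \cdot 3 - z{\left(-162,-107 \right)} = 22 \cdot 3 - \left(52 - -107\right) = 66 - \left(52 + 107\right) = 66 - 159 = -93$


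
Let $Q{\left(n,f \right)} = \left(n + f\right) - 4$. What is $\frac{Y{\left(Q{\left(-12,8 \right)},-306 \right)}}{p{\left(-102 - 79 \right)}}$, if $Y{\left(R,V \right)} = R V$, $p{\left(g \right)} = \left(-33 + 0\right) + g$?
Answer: $- \frac{1224}{107} \approx -11.439$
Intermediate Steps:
$p{\left(g \right)} = -33 + g$
$Q{\left(n,f \right)} = -4 + f + n$ ($Q{\left(n,f \right)} = \left(f + n\right) - 4 = -4 + f + n$)
$\frac{Y{\left(Q{\left(-12,8 \right)},-306 \right)}}{p{\left(-102 - 79 \right)}} = \frac{\left(-4 + 8 - 12\right) \left(-306\right)}{-33 - 181} = \frac{\left(-8\right) \left(-306\right)}{-33 - 181} = \frac{2448}{-214} = 2448 \left(- \frac{1}{214}\right) = - \frac{1224}{107}$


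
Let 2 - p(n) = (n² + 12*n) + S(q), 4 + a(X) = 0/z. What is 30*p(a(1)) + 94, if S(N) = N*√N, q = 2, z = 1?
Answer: 1114 - 60*√2 ≈ 1029.1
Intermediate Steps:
a(X) = -4 (a(X) = -4 + 0/1 = -4 + 0*1 = -4 + 0 = -4)
S(N) = N^(3/2)
p(n) = 2 - n² - 12*n - 2*√2 (p(n) = 2 - ((n² + 12*n) + 2^(3/2)) = 2 - ((n² + 12*n) + 2*√2) = 2 - (n² + 2*√2 + 12*n) = 2 + (-n² - 12*n - 2*√2) = 2 - n² - 12*n - 2*√2)
30*p(a(1)) + 94 = 30*(2 - 1*(-4)² - 12*(-4) - 2*√2) + 94 = 30*(2 - 1*16 + 48 - 2*√2) + 94 = 30*(2 - 16 + 48 - 2*√2) + 94 = 30*(34 - 2*√2) + 94 = (1020 - 60*√2) + 94 = 1114 - 60*√2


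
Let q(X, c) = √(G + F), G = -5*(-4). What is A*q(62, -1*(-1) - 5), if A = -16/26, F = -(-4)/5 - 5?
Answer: -8*√395/65 ≈ -2.4461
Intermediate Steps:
G = 20
F = -21/5 (F = -(-4)/5 - 5 = -4*(-⅕) - 5 = ⅘ - 5 = -21/5 ≈ -4.2000)
A = -8/13 (A = -16*1/26 = -8/13 ≈ -0.61539)
q(X, c) = √395/5 (q(X, c) = √(20 - 21/5) = √(79/5) = √395/5)
A*q(62, -1*(-1) - 5) = -8*√395/65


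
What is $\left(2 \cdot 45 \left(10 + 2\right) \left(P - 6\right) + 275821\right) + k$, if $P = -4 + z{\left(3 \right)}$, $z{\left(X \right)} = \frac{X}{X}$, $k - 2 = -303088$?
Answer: $-36985$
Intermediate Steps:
$k = -303086$ ($k = 2 - 303088 = -303086$)
$z{\left(X \right)} = 1$
$P = -3$ ($P = -4 + 1 = -3$)
$\left(2 \cdot 45 \left(10 + 2\right) \left(P - 6\right) + 275821\right) + k = \left(2 \cdot 45 \left(10 + 2\right) \left(-3 - 6\right) + 275821\right) - 303086 = \left(90 \cdot 12 \left(-9\right) + 275821\right) - 303086 = \left(90 \left(-108\right) + 275821\right) - 303086 = \left(-9720 + 275821\right) - 303086 = 266101 - 303086 = -36985$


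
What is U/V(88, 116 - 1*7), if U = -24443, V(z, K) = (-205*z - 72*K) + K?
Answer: 24443/25779 ≈ 0.94817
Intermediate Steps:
V(z, K) = -205*z - 71*K
U/V(88, 116 - 1*7) = -24443/(-205*88 - 71*(116 - 1*7)) = -24443/(-18040 - 71*(116 - 7)) = -24443/(-18040 - 71*109) = -24443/(-18040 - 7739) = -24443/(-25779) = -24443*(-1/25779) = 24443/25779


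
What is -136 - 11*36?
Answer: -532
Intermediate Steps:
-136 - 11*36 = -136 - 1*396 = -136 - 396 = -532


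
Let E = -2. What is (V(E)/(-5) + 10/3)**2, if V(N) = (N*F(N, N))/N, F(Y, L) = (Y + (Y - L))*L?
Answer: 1444/225 ≈ 6.4178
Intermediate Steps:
F(Y, L) = L*(-L + 2*Y) (F(Y, L) = (-L + 2*Y)*L = L*(-L + 2*Y))
V(N) = N**2 (V(N) = (N*(N*(-N + 2*N)))/N = (N*(N*N))/N = (N*N**2)/N = N**3/N = N**2)
(V(E)/(-5) + 10/3)**2 = ((-2)**2/(-5) + 10/3)**2 = (4*(-1/5) + 10*(1/3))**2 = (-4/5 + 10/3)**2 = (38/15)**2 = 1444/225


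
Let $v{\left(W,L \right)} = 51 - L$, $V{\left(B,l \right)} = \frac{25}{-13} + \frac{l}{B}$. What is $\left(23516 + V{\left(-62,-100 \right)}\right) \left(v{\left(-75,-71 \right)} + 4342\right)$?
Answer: $\frac{1364662512}{13} \approx 1.0497 \cdot 10^{8}$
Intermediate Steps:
$V{\left(B,l \right)} = - \frac{25}{13} + \frac{l}{B}$ ($V{\left(B,l \right)} = 25 \left(- \frac{1}{13}\right) + \frac{l}{B} = - \frac{25}{13} + \frac{l}{B}$)
$\left(23516 + V{\left(-62,-100 \right)}\right) \left(v{\left(-75,-71 \right)} + 4342\right) = \left(23516 - \left(\frac{25}{13} + \frac{100}{-62}\right)\right) \left(\left(51 - -71\right) + 4342\right) = \left(23516 - \frac{125}{403}\right) \left(\left(51 + 71\right) + 4342\right) = \left(23516 + \left(- \frac{25}{13} + \frac{50}{31}\right)\right) \left(122 + 4342\right) = \left(23516 - \frac{125}{403}\right) 4464 = \frac{9476823}{403} \cdot 4464 = \frac{1364662512}{13}$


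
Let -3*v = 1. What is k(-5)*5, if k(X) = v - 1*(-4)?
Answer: 55/3 ≈ 18.333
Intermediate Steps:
v = -1/3 (v = -1/3*1 = -1/3 ≈ -0.33333)
k(X) = 11/3 (k(X) = -1/3 - 1*(-4) = -1/3 + 4 = 11/3)
k(-5)*5 = (11/3)*5 = 55/3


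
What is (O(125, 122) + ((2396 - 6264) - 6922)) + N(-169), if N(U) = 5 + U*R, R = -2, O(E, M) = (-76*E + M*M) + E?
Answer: -4938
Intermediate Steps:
O(E, M) = M**2 - 75*E (O(E, M) = (-76*E + M**2) + E = (M**2 - 76*E) + E = M**2 - 75*E)
N(U) = 5 - 2*U (N(U) = 5 + U*(-2) = 5 - 2*U)
(O(125, 122) + ((2396 - 6264) - 6922)) + N(-169) = ((122**2 - 75*125) + ((2396 - 6264) - 6922)) + (5 - 2*(-169)) = ((14884 - 9375) + (-3868 - 6922)) + (5 + 338) = (5509 - 10790) + 343 = -5281 + 343 = -4938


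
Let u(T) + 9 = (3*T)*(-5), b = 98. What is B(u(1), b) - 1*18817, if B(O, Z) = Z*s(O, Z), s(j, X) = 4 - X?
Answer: -28029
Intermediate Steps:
u(T) = -9 - 15*T (u(T) = -9 + (3*T)*(-5) = -9 - 15*T)
B(O, Z) = Z*(4 - Z)
B(u(1), b) - 1*18817 = 98*(4 - 1*98) - 1*18817 = 98*(4 - 98) - 18817 = 98*(-94) - 18817 = -9212 - 18817 = -28029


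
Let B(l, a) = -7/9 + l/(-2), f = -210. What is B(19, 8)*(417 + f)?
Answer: -4255/2 ≈ -2127.5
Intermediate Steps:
B(l, a) = -7/9 - l/2 (B(l, a) = -7*1/9 + l*(-1/2) = -7/9 - l/2)
B(19, 8)*(417 + f) = (-7/9 - 1/2*19)*(417 - 210) = (-7/9 - 19/2)*207 = -185/18*207 = -4255/2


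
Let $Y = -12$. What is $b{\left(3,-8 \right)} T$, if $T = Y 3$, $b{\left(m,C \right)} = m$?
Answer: $-108$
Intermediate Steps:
$T = -36$ ($T = \left(-12\right) 3 = -36$)
$b{\left(3,-8 \right)} T = 3 \left(-36\right) = -108$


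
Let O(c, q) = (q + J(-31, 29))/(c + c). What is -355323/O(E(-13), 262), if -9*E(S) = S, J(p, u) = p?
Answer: -3079466/693 ≈ -4443.7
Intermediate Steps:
E(S) = -S/9
O(c, q) = (-31 + q)/(2*c) (O(c, q) = (q - 31)/(c + c) = (-31 + q)/((2*c)) = (-31 + q)*(1/(2*c)) = (-31 + q)/(2*c))
-355323/O(E(-13), 262) = -355323*26/(9*(-31 + 262)) = -355323/((½)*231/(13/9)) = -355323/((½)*(9/13)*231) = -355323/2079/26 = -355323*26/2079 = -3079466/693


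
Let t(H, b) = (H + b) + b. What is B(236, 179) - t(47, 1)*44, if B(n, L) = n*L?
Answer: 40088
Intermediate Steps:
B(n, L) = L*n
t(H, b) = H + 2*b
B(236, 179) - t(47, 1)*44 = 179*236 - (47 + 2*1)*44 = 42244 - (47 + 2)*44 = 42244 - 49*44 = 42244 - 1*2156 = 42244 - 2156 = 40088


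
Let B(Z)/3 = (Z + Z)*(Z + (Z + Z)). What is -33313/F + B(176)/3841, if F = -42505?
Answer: 23827383073/163261705 ≈ 145.95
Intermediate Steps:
B(Z) = 18*Z**2 (B(Z) = 3*((Z + Z)*(Z + (Z + Z))) = 3*((2*Z)*(Z + 2*Z)) = 3*((2*Z)*(3*Z)) = 3*(6*Z**2) = 18*Z**2)
-33313/F + B(176)/3841 = -33313/(-42505) + (18*176**2)/3841 = -33313*(-1/42505) + (18*30976)*(1/3841) = 33313/42505 + 557568*(1/3841) = 33313/42505 + 557568/3841 = 23827383073/163261705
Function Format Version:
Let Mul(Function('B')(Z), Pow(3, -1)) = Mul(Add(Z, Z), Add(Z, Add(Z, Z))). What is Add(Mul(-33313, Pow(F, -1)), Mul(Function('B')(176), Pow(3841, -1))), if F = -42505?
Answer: Rational(23827383073, 163261705) ≈ 145.95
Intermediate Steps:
Function('B')(Z) = Mul(18, Pow(Z, 2)) (Function('B')(Z) = Mul(3, Mul(Add(Z, Z), Add(Z, Add(Z, Z)))) = Mul(3, Mul(Mul(2, Z), Add(Z, Mul(2, Z)))) = Mul(3, Mul(Mul(2, Z), Mul(3, Z))) = Mul(3, Mul(6, Pow(Z, 2))) = Mul(18, Pow(Z, 2)))
Add(Mul(-33313, Pow(F, -1)), Mul(Function('B')(176), Pow(3841, -1))) = Add(Mul(-33313, Pow(-42505, -1)), Mul(Mul(18, Pow(176, 2)), Pow(3841, -1))) = Add(Mul(-33313, Rational(-1, 42505)), Mul(Mul(18, 30976), Rational(1, 3841))) = Add(Rational(33313, 42505), Mul(557568, Rational(1, 3841))) = Add(Rational(33313, 42505), Rational(557568, 3841)) = Rational(23827383073, 163261705)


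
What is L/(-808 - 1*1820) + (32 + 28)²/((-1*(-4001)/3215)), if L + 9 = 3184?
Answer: 30403768825/10514628 ≈ 2891.6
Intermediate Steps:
L = 3175 (L = -9 + 3184 = 3175)
L/(-808 - 1*1820) + (32 + 28)²/((-1*(-4001)/3215)) = 3175/(-808 - 1*1820) + (32 + 28)²/((-1*(-4001)/3215)) = 3175/(-808 - 1820) + 60²/((4001*(1/3215))) = 3175/(-2628) + 3600/(4001/3215) = 3175*(-1/2628) + 3600*(3215/4001) = -3175/2628 + 11574000/4001 = 30403768825/10514628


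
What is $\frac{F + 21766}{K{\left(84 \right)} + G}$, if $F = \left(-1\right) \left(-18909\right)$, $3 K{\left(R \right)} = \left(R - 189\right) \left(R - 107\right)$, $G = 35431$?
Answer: $\frac{40675}{36236} \approx 1.1225$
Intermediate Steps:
$K{\left(R \right)} = \frac{\left(-189 + R\right) \left(-107 + R\right)}{3}$ ($K{\left(R \right)} = \frac{\left(R - 189\right) \left(R - 107\right)}{3} = \frac{\left(-189 + R\right) \left(-107 + R\right)}{3}$)
$F = 18909$
$\frac{F + 21766}{K{\left(84 \right)} + G} = \frac{18909 + 21766}{\left(6741 - 8288 + \frac{84^{2}}{3}\right) + 35431} = \frac{40675}{\left(6741 - 8288 + \frac{1}{3} \cdot 7056\right) + 35431} = \frac{40675}{\left(6741 - 8288 + 2352\right) + 35431} = \frac{40675}{805 + 35431} = \frac{40675}{36236}$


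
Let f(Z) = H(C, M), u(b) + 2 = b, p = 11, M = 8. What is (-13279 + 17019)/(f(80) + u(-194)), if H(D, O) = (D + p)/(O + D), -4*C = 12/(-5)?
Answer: -16082/837 ≈ -19.214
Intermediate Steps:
C = ⅗ (C = -3/(-5) = -3*(-1)/5 = -¼*(-12/5) = ⅗ ≈ 0.60000)
u(b) = -2 + b
H(D, O) = (11 + D)/(D + O) (H(D, O) = (D + 11)/(O + D) = (11 + D)/(D + O))
f(Z) = 58/43 (f(Z) = (11 + ⅗)/(⅗ + 8) = (58/5)/(43/5) = (5/43)*(58/5) = 58/43)
(-13279 + 17019)/(f(80) + u(-194)) = (-13279 + 17019)/(58/43 + (-2 - 194)) = 3740/(58/43 - 196) = 3740/(-8370/43) = 3740*(-43/8370) = -16082/837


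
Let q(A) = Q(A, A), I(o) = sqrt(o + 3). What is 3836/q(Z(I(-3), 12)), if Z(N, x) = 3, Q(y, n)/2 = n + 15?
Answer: 959/9 ≈ 106.56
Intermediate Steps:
I(o) = sqrt(3 + o)
Q(y, n) = 30 + 2*n (Q(y, n) = 2*(n + 15) = 2*(15 + n) = 30 + 2*n)
q(A) = 30 + 2*A
3836/q(Z(I(-3), 12)) = 3836/(30 + 2*3) = 3836/(30 + 6) = 3836/36 = 3836*(1/36) = 959/9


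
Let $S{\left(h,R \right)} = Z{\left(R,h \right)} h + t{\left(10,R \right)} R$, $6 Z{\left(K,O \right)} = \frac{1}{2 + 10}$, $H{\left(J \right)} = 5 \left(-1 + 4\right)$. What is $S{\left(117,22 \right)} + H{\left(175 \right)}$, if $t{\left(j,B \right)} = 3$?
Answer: $\frac{661}{8} \approx 82.625$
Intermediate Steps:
$H{\left(J \right)} = 15$ ($H{\left(J \right)} = 5 \cdot 3 = 15$)
$Z{\left(K,O \right)} = \frac{1}{72}$ ($Z{\left(K,O \right)} = \frac{1}{6 \left(2 + 10\right)} = \frac{1}{6 \cdot 12} = \frac{1}{6} \cdot \frac{1}{12} = \frac{1}{72}$)
$S{\left(h,R \right)} = 3 R + \frac{h}{72}$ ($S{\left(h,R \right)} = \frac{h}{72} + 3 R = 3 R + \frac{h}{72}$)
$S{\left(117,22 \right)} + H{\left(175 \right)} = \left(3 \cdot 22 + \frac{1}{72} \cdot 117\right) + 15 = \left(66 + \frac{13}{8}\right) + 15 = \frac{541}{8} + 15 = \frac{661}{8}$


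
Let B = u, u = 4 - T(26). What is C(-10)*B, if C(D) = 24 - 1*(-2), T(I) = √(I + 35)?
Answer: 104 - 26*√61 ≈ -99.067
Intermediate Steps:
T(I) = √(35 + I)
C(D) = 26 (C(D) = 24 + 2 = 26)
u = 4 - √61 (u = 4 - √(35 + 26) = 4 - √61 ≈ -3.8102)
B = 4 - √61 ≈ -3.8102
C(-10)*B = 26*(4 - √61) = 104 - 26*√61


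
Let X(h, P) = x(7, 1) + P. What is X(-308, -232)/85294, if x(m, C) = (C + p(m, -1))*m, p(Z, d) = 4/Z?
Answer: -221/85294 ≈ -0.0025910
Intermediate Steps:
x(m, C) = m*(C + 4/m) (x(m, C) = (C + 4/m)*m = m*(C + 4/m))
X(h, P) = 11 + P (X(h, P) = (4 + 1*7) + P = (4 + 7) + P = 11 + P)
X(-308, -232)/85294 = (11 - 232)/85294 = -221*1/85294 = -221/85294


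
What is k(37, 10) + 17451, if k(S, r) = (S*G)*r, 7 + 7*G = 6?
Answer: 121787/7 ≈ 17398.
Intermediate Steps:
G = -⅐ (G = -1 + (⅐)*6 = -1 + 6/7 = -⅐ ≈ -0.14286)
k(S, r) = -S*r/7 (k(S, r) = (S*(-⅐))*r = (-S/7)*r = -S*r/7)
k(37, 10) + 17451 = -⅐*37*10 + 17451 = -370/7 + 17451 = 121787/7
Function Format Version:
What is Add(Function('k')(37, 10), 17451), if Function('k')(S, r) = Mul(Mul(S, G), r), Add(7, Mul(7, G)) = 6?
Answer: Rational(121787, 7) ≈ 17398.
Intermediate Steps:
G = Rational(-1, 7) (G = Add(-1, Mul(Rational(1, 7), 6)) = Add(-1, Rational(6, 7)) = Rational(-1, 7) ≈ -0.14286)
Function('k')(S, r) = Mul(Rational(-1, 7), S, r) (Function('k')(S, r) = Mul(Mul(S, Rational(-1, 7)), r) = Mul(Mul(Rational(-1, 7), S), r) = Mul(Rational(-1, 7), S, r))
Add(Function('k')(37, 10), 17451) = Add(Mul(Rational(-1, 7), 37, 10), 17451) = Add(Rational(-370, 7), 17451) = Rational(121787, 7)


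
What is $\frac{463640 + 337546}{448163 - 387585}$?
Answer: $\frac{400593}{30289} \approx 13.226$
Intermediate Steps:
$\frac{463640 + 337546}{448163 - 387585} = \frac{801186}{60578} = 801186 \cdot \frac{1}{60578} = \frac{400593}{30289}$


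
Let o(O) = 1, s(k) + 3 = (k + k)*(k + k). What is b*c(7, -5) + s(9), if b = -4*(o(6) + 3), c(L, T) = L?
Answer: 209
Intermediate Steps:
s(k) = -3 + 4*k² (s(k) = -3 + (k + k)*(k + k) = -3 + (2*k)*(2*k) = -3 + 4*k²)
b = -16 (b = -4*(1 + 3) = -4*4 = -16)
b*c(7, -5) + s(9) = -16*7 + (-3 + 4*9²) = -112 + (-3 + 4*81) = -112 + (-3 + 324) = -112 + 321 = 209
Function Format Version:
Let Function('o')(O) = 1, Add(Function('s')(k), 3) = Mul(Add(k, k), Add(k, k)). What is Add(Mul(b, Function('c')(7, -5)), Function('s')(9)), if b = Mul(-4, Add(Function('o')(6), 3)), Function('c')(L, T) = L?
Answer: 209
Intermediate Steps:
Function('s')(k) = Add(-3, Mul(4, Pow(k, 2))) (Function('s')(k) = Add(-3, Mul(Add(k, k), Add(k, k))) = Add(-3, Mul(Mul(2, k), Mul(2, k))) = Add(-3, Mul(4, Pow(k, 2))))
b = -16 (b = Mul(-4, Add(1, 3)) = Mul(-4, 4) = -16)
Add(Mul(b, Function('c')(7, -5)), Function('s')(9)) = Add(Mul(-16, 7), Add(-3, Mul(4, Pow(9, 2)))) = Add(-112, Add(-3, Mul(4, 81))) = Add(-112, Add(-3, 324)) = Add(-112, 321) = 209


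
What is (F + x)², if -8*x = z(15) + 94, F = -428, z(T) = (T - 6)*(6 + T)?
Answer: 13741849/64 ≈ 2.1472e+5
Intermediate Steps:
z(T) = (-6 + T)*(6 + T)
x = -283/8 (x = -((-36 + 15²) + 94)/8 = -((-36 + 225) + 94)/8 = -(189 + 94)/8 = -⅛*283 = -283/8 ≈ -35.375)
(F + x)² = (-428 - 283/8)² = (-3707/8)² = 13741849/64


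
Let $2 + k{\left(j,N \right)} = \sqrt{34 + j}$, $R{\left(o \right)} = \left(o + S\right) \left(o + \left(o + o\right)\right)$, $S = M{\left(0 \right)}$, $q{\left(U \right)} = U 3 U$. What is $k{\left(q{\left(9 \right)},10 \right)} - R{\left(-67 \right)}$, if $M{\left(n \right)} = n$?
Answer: $-13469 + \sqrt{277} \approx -13452.0$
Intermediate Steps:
$q{\left(U \right)} = 3 U^{2}$ ($q{\left(U \right)} = 3 U U = 3 U^{2}$)
$S = 0$
$R{\left(o \right)} = 3 o^{2}$ ($R{\left(o \right)} = \left(o + 0\right) \left(o + \left(o + o\right)\right) = o \left(o + 2 o\right) = o 3 o = 3 o^{2}$)
$k{\left(j,N \right)} = -2 + \sqrt{34 + j}$
$k{\left(q{\left(9 \right)},10 \right)} - R{\left(-67 \right)} = \left(-2 + \sqrt{34 + 3 \cdot 9^{2}}\right) - 3 \left(-67\right)^{2} = \left(-2 + \sqrt{34 + 3 \cdot 81}\right) - 3 \cdot 4489 = \left(-2 + \sqrt{34 + 243}\right) - 13467 = \left(-2 + \sqrt{277}\right) - 13467 = -13469 + \sqrt{277}$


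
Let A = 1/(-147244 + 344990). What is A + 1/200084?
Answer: 198915/19782905332 ≈ 1.0055e-5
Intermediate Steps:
A = 1/197746 ≈ 5.0570e-6
A + 1/200084 = 1/197746 + 1/200084 = 198915/19782905332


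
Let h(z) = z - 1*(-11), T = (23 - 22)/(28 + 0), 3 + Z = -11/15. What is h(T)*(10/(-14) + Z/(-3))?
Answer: 17201/2940 ≈ 5.8507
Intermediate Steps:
Z = -56/15 (Z = -3 - 11/15 = -56/15 ≈ -3.7333)
T = 1/28 ≈ 0.035714
h(z) = 11 + z (h(z) = z + 11 = 11 + z)
h(T)*(10/(-14) + Z/(-3)) = (11 + 1/28)*(10/(-14) - 56/15/(-3)) = 309*(10*(-1/14) - 56/15*(-1/3))/28 = 309*(-5/7 + 56/45)/28 = (309/28)*(167/315) = 17201/2940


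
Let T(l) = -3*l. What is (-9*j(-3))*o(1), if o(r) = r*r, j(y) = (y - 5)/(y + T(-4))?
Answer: 8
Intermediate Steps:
j(y) = (-5 + y)/(12 + y) (j(y) = (y - 5)/(y - 3*(-4)) = (-5 + y)/(y + 12) = (-5 + y)/(12 + y))
o(r) = r²
(-9*j(-3))*o(1) = -9*(-5 - 3)/(12 - 3)*1² = -9*(-8)/9*1 = -(-8)*1 = -9*(-8/9)*1 = 8*1 = 8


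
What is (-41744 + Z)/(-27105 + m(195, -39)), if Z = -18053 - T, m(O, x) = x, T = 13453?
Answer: 36625/13572 ≈ 2.6986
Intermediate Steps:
Z = -31506 (Z = -18053 - 1*13453 = -18053 - 13453 = -31506)
(-41744 + Z)/(-27105 + m(195, -39)) = (-41744 - 31506)/(-27105 - 39) = -73250/(-27144) = -73250*(-1/27144) = 36625/13572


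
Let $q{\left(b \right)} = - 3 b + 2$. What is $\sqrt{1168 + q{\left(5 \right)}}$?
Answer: $\sqrt{1155} \approx 33.985$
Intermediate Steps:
$q{\left(b \right)} = 2 - 3 b$
$\sqrt{1168 + q{\left(5 \right)}} = \sqrt{1168 + \left(2 - 15\right)} = \sqrt{1168 - 13} = \sqrt{1155}$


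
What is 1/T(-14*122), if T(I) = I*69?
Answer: -1/117852 ≈ -8.4852e-6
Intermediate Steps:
T(I) = 69*I
1/T(-14*122) = 1/(69*(-14*122)) = 1/(69*(-1708)) = 1/(-117852) = -1/117852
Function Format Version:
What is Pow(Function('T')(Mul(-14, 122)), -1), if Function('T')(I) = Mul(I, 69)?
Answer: Rational(-1, 117852) ≈ -8.4852e-6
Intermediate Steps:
Function('T')(I) = Mul(69, I)
Pow(Function('T')(Mul(-14, 122)), -1) = Pow(Mul(69, Mul(-14, 122)), -1) = Pow(Mul(69, -1708), -1) = Pow(-117852, -1) = Rational(-1, 117852)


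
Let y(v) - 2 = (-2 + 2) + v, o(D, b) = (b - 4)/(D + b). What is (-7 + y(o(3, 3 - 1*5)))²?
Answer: 121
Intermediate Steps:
o(D, b) = (-4 + b)/(D + b)
y(v) = 2 + v (y(v) = 2 + ((-2 + 2) + v) = 2 + (0 + v) = 2 + v)
(-7 + y(o(3, 3 - 1*5)))² = (-7 + (2 + (-4 + (3 - 1*5))/(3 + (3 - 1*5))))² = (-7 + (2 + (-4 + (3 - 5))/(3 + (3 - 5))))² = (-7 + (2 + (-4 - 2)/(3 - 2)))² = (-7 + (2 - 6/1))² = (-7 + (2 + 1*(-6)))² = (-7 + (2 - 6))² = (-7 - 4)² = (-11)² = 121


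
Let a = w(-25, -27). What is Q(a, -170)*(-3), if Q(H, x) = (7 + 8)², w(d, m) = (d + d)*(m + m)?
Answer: -675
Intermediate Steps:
w(d, m) = 4*d*m (w(d, m) = (2*d)*(2*m) = 4*d*m)
a = 2700 (a = 4*(-25)*(-27) = 2700)
Q(H, x) = 225 (Q(H, x) = 15² = 225)
Q(a, -170)*(-3) = 225*(-3) = -675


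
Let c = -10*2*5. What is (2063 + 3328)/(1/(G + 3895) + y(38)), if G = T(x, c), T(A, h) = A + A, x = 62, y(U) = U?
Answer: 21666429/152723 ≈ 141.87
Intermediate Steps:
c = -100 (c = -2*10*5 = -20*5 = -100)
T(A, h) = 2*A
G = 124 (G = 2*62 = 124)
(2063 + 3328)/(1/(G + 3895) + y(38)) = (2063 + 3328)/(1/(124 + 3895) + 38) = 5391/(1/4019 + 38) = 5391/(152723/4019) = 5391*(4019/152723) = 21666429/152723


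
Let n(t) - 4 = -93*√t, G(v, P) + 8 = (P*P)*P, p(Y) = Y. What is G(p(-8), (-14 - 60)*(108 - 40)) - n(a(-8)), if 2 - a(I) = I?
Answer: -127415392780 + 93*√10 ≈ -1.2742e+11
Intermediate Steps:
a(I) = 2 - I
G(v, P) = -8 + P³ (G(v, P) = -8 + (P*P)*P = -8 + P²*P = -8 + P³)
n(t) = 4 - 93*√t
G(p(-8), (-14 - 60)*(108 - 40)) - n(a(-8)) = (-8 + ((-14 - 60)*(108 - 40))³) - (4 - 93*√(2 - 1*(-8))) = (-8 + (-74*68)³) - (4 - 93*√(2 + 8)) = (-8 + (-5032)³) - (4 - 93*√10) = (-8 - 127415392768) + (-4 + 93*√10) = -127415392776 + (-4 + 93*√10) = -127415392780 + 93*√10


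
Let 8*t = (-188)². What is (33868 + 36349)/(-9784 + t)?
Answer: -70217/5366 ≈ -13.086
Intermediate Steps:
t = 4418 (t = (⅛)*(-188)² = (⅛)*35344 = 4418)
(33868 + 36349)/(-9784 + t) = (33868 + 36349)/(-9784 + 4418) = 70217/(-5366) = 70217*(-1/5366) = -70217/5366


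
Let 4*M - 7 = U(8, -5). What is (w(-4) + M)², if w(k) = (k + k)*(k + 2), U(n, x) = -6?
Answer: 4225/16 ≈ 264.06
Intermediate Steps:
M = ¼ (M = 7/4 + (¼)*(-6) = 7/4 - 3/2 = ¼ ≈ 0.25000)
w(k) = 2*k*(2 + k) (w(k) = (2*k)*(2 + k) = 2*k*(2 + k))
(w(-4) + M)² = (2*(-4)*(2 - 4) + ¼)² = (2*(-4)*(-2) + ¼)² = (16 + ¼)² = (65/4)² = 4225/16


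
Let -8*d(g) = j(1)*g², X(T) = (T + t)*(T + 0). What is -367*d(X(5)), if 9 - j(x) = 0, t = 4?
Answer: 6688575/8 ≈ 8.3607e+5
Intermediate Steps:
X(T) = T*(4 + T) (X(T) = (T + 4)*(T + 0) = (4 + T)*T = T*(4 + T))
j(x) = 9 (j(x) = 9 - 1*0 = 9 + 0 = 9)
d(g) = -9*g²/8
-367*d(X(5)) = -(-3303)*(5*(4 + 5))²/8 = -(-3303)*(5*9)²/8 = -(-3303)*45²/8 = -(-3303)*2025/8 = -367*(-18225/8) = 6688575/8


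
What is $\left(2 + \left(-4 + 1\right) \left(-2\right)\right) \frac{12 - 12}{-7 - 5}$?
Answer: $0$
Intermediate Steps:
$\left(2 + \left(-4 + 1\right) \left(-2\right)\right) \frac{12 - 12}{-7 - 5} = \left(2 - -6\right) \frac{0}{-12} = \left(2 + 6\right) 0 \left(- \frac{1}{12}\right) = 8 \cdot 0 = 0$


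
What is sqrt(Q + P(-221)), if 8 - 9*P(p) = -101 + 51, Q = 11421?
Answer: sqrt(102847)/3 ≈ 106.90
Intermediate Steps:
P(p) = 58/9 (P(p) = 8/9 - (-101 + 51)/9 = 8/9 - 1/9*(-50) = 8/9 + 50/9 = 58/9)
sqrt(Q + P(-221)) = sqrt(11421 + 58/9) = sqrt(102847/9) = sqrt(102847)/3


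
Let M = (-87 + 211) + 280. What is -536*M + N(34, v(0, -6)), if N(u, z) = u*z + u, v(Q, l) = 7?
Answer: -216272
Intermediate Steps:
M = 404 (M = 124 + 280 = 404)
N(u, z) = u + u*z
-536*M + N(34, v(0, -6)) = -536*404 + 34*(1 + 7) = -216544 + 34*8 = -216544 + 272 = -216272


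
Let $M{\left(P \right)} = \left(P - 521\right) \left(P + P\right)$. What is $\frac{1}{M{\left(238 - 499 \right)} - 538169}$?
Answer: $- \frac{1}{129965} \approx -7.6944 \cdot 10^{-6}$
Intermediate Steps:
$M{\left(P \right)} = 2 P \left(-521 + P\right)$ ($M{\left(P \right)} = \left(-521 + P\right) 2 P = 2 P \left(-521 + P\right)$)
$\frac{1}{M{\left(238 - 499 \right)} - 538169} = \frac{1}{2 \left(238 - 499\right) \left(-521 + \left(238 - 499\right)\right) - 538169} = \frac{1}{2 \left(-261\right) \left(-521 - 261\right) - 538169} = \frac{1}{2 \left(-261\right) \left(-782\right) - 538169} = \frac{1}{408204 - 538169} = \frac{1}{-129965} = - \frac{1}{129965}$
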